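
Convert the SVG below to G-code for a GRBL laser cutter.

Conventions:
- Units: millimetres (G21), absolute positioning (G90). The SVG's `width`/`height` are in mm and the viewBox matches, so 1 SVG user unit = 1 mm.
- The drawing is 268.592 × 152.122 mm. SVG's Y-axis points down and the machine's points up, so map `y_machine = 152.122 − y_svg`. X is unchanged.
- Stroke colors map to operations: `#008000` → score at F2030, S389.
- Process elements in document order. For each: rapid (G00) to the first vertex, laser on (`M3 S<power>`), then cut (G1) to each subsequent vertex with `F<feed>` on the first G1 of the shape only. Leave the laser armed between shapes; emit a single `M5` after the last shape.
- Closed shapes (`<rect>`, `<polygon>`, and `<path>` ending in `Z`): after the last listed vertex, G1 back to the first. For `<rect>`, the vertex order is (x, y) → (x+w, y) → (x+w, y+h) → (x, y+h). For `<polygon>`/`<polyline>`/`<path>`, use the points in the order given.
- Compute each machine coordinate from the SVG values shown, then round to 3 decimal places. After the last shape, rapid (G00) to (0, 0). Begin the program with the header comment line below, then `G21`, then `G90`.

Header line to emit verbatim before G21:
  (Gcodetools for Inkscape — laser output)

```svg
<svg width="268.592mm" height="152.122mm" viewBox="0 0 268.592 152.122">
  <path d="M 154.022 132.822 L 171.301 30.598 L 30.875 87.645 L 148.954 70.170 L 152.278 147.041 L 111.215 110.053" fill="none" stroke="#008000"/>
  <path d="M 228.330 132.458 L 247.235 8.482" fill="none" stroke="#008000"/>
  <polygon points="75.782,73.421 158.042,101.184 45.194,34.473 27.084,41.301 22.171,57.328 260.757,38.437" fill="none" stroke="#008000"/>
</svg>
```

(Gcodetools for Inkscape — laser output)
G21
G90
G00 X154.022 Y19.300
M3 S389
G1 X171.301 Y121.524 F2030
G1 X30.875 Y64.477
G1 X148.954 Y81.952
G1 X152.278 Y5.081
G1 X111.215 Y42.069
G00 X228.330 Y19.664
M3 S389
G1 X247.235 Y143.640 F2030
G00 X75.782 Y78.701
M3 S389
G1 X158.042 Y50.938 F2030
G1 X45.194 Y117.649
G1 X27.084 Y110.821
G1 X22.171 Y94.794
G1 X260.757 Y113.685
G1 X75.782 Y78.701
M5
G00 X0.000 Y0.000

Since the viewBox matches the mm dimensions, user units are millimetres directly. The only transform is the Y-flip y_m = 152.122 − y_svg.

Shape 1 is a open polyline drawn with `<path>`. Its stroke #008000 means score at S389, F2030. After flipping Y the toolpath is (154.022,19.300) → (171.301,121.524) → (30.875,64.477) → (148.954,81.952) → (152.278,5.081) → (111.215,42.069).

Shape 2 is a line segment drawn with `<path>`. Its stroke #008000 means score at S389, F2030. After flipping Y the toolpath is (228.330,19.664) → (247.235,143.640).

Shape 3 is a closed polygon drawn with `<polygon>`. Its stroke #008000 means score at S389, F2030. After flipping Y the toolpath is (75.782,78.701) → (158.042,50.938) → (45.194,117.649) → (27.084,110.821) → (22.171,94.794) → (260.757,113.685) → (75.782,78.701), returning to the start.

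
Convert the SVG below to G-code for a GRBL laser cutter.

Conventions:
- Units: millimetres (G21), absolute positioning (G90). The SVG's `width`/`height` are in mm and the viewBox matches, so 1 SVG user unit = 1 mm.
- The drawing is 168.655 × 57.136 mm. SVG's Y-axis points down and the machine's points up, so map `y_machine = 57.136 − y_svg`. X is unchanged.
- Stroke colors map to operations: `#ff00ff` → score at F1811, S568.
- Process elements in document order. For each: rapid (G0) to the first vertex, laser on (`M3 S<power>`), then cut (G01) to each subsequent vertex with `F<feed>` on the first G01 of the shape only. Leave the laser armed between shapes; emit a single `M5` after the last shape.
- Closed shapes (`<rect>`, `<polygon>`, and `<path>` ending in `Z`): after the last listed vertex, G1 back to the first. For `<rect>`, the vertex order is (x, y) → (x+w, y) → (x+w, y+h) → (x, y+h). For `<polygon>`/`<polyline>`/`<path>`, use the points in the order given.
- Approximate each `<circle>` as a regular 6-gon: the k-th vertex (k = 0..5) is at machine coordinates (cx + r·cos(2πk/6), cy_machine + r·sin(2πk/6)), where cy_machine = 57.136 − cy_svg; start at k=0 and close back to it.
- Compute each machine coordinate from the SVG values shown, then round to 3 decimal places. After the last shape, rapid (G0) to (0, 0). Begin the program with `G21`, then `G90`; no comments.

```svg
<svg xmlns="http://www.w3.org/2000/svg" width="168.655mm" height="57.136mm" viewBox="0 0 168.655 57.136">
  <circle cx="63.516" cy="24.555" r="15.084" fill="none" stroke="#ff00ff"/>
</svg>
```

1 u = 1 mm; y_m = 57.136 − y.

[1] `<circle>` circle, #ff00ff→score S568 F1811: (78.600,32.581) → (71.058,45.644) → (55.974,45.644) → (48.432,32.581) → (55.974,19.518) → (71.058,19.518) → (78.600,32.581) (closed)

G21
G90
G0 X78.600 Y32.581
M3 S568
G01 X71.058 Y45.644 F1811
G01 X55.974 Y45.644
G01 X48.432 Y32.581
G01 X55.974 Y19.518
G01 X71.058 Y19.518
G01 X78.600 Y32.581
M5
G0 X0.000 Y0.000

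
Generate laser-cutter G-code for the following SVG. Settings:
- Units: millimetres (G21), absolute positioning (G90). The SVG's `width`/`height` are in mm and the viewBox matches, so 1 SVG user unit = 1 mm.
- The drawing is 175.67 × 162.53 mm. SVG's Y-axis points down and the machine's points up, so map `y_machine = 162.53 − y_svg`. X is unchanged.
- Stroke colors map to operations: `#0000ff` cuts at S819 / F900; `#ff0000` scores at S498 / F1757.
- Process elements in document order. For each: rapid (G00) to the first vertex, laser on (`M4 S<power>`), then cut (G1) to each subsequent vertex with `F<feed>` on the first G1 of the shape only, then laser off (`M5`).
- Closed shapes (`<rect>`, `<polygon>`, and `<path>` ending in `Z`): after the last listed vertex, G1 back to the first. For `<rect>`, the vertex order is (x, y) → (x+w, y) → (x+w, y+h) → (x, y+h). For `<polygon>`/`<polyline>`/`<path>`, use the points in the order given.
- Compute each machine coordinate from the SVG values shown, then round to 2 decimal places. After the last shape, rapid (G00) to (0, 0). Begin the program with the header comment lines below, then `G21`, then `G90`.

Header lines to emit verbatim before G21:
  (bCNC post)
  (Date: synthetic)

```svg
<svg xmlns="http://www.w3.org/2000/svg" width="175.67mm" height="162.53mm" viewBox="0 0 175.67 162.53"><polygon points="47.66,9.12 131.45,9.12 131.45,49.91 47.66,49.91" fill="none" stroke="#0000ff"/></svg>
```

viewBox `0 0 175.67 162.53` with mm width/height → 1 unit = 1 mm. Flip: y_m = 162.53 − y_svg.

**Shape 1** — `<polygon>` rectangle, stroke `#0000ff` → cut (S819, F900). Machine vertices: (47.66,153.41) → (131.45,153.41) → (131.45,112.62) → (47.66,112.62) → (47.66,153.41). Closed: final G1 returns to the first vertex.

(bCNC post)
(Date: synthetic)
G21
G90
G00 X47.66 Y153.41
M4 S819
G1 X131.45 Y153.41 F900
G1 X131.45 Y112.62
G1 X47.66 Y112.62
G1 X47.66 Y153.41
M5
G00 X0.00 Y0.00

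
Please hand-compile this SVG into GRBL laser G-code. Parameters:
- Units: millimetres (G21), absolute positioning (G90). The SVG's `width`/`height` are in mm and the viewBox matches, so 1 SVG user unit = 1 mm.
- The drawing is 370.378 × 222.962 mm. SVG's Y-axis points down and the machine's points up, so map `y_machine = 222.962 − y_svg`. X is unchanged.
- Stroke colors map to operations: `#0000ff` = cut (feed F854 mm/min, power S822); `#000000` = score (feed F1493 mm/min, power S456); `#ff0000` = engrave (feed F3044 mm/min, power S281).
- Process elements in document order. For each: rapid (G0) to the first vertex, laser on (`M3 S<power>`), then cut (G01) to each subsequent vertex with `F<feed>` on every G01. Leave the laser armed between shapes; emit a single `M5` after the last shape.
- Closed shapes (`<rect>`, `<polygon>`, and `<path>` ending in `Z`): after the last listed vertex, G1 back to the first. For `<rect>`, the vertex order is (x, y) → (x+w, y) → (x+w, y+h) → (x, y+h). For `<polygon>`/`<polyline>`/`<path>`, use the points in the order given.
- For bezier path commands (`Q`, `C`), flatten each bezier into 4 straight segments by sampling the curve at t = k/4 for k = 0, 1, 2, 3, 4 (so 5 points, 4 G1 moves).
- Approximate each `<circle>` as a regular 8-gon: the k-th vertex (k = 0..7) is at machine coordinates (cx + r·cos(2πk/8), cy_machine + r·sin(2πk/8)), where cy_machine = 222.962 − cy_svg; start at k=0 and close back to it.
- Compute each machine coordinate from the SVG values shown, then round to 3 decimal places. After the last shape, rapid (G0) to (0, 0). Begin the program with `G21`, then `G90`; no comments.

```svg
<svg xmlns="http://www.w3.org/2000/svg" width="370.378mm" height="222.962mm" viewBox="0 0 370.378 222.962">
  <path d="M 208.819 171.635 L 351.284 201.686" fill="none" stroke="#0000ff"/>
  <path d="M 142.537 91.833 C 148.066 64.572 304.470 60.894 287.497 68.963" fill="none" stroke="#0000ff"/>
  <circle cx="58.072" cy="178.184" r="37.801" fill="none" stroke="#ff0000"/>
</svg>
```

1 u = 1 mm; y_m = 222.962 − y.

[1] `<path>` line segment, #0000ff→cut S822 F854: (208.819,51.327) → (351.284,21.276)

[2] `<path>` cubic bezier, #0000ff→cut S822 F854: (142.537,131.129) → (169.906,147.338) → (223.455,155.813) → (272.785,157.663) → (287.497,153.999)

[3] `<circle>` circle, #ff0000→engrave S281 F3044: (95.873,44.778) → (84.801,71.507) → (58.072,82.579) → (31.343,71.507) → (20.271,44.778) → (31.343,18.049) → (58.072,6.977) → (84.801,18.049) → (95.873,44.778) (closed)

G21
G90
G0 X208.819 Y51.327
M3 S822
G01 X351.284 Y21.276 F854
G0 X142.537 Y131.129
M3 S822
G01 X169.906 Y147.338 F854
G01 X223.455 Y155.813 F854
G01 X272.785 Y157.663 F854
G01 X287.497 Y153.999 F854
G0 X95.873 Y44.778
M3 S281
G01 X84.801 Y71.507 F3044
G01 X58.072 Y82.579 F3044
G01 X31.343 Y71.507 F3044
G01 X20.271 Y44.778 F3044
G01 X31.343 Y18.049 F3044
G01 X58.072 Y6.977 F3044
G01 X84.801 Y18.049 F3044
G01 X95.873 Y44.778 F3044
M5
G0 X0.000 Y0.000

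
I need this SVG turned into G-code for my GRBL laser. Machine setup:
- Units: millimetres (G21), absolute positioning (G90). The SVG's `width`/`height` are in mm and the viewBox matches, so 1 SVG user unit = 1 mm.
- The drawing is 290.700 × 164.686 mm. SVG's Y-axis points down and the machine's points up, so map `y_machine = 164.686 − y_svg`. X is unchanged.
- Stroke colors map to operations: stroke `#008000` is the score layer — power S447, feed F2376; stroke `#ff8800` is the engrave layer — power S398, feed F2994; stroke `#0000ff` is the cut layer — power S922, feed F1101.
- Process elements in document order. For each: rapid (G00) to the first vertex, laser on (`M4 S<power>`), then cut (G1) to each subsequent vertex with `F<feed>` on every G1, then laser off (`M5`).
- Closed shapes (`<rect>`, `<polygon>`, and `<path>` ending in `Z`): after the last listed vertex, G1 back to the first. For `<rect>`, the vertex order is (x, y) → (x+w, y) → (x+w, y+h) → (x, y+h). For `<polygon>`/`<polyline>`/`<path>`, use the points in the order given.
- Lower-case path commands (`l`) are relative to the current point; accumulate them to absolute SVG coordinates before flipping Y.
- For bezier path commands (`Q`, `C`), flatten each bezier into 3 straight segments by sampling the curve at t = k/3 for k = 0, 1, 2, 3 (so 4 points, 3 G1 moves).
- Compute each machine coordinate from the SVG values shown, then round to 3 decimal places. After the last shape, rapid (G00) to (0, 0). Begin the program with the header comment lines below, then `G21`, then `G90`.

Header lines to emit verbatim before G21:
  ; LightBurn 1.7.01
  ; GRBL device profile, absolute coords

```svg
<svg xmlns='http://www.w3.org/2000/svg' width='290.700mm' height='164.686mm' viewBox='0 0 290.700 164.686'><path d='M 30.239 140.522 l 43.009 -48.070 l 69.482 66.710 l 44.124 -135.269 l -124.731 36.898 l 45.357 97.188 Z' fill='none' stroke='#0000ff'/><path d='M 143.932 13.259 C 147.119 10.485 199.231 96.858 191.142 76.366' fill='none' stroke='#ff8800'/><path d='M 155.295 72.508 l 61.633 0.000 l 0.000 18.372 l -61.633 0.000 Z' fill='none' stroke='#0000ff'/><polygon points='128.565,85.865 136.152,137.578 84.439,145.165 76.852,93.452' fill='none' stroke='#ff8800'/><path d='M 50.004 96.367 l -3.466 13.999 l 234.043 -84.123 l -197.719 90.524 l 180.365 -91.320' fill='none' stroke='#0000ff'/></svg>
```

viewBox `0 0 290.700 164.686` with mm width/height → 1 unit = 1 mm. Flip: y_m = 164.686 − y_svg.

**Shape 1** — `<path>` closed polygon, stroke `#0000ff` → cut (S922, F1101). Machine vertices: (30.239,24.164) → (73.248,72.234) → (142.730,5.524) → (186.854,140.793) → (62.123,103.895) → (107.480,6.707) → (30.239,24.164). Closed: final G1 returns to the first vertex.

**Shape 2** — `<path>` cubic bezier, stroke `#ff8800` → engrave (S398, F2994). Control points (SVG): P0=(143.932,13.259), P1=(147.119,10.485), P2=(199.231,96.858), P3=(191.142,76.366); sampled at t=k/3. Machine vertices: (143.932,151.427) → (159.386,131.745) → (183.206,96.190) → (191.142,88.320). Open path.

**Shape 3** — `<path>` rectangle, stroke `#0000ff` → cut (S922, F1101). Machine vertices: (155.295,92.178) → (216.928,92.178) → (216.928,73.806) → (155.295,73.806) → (155.295,92.178). Closed: final G1 returns to the first vertex.

**Shape 4** — `<polygon>` regular polygon, stroke `#ff8800` → engrave (S398, F2994). Machine vertices: (128.565,78.821) → (136.152,27.108) → (84.439,19.521) → (76.852,71.234) → (128.565,78.821). Closed: final G1 returns to the first vertex.

**Shape 5** — `<path>` open polyline, stroke `#0000ff` → cut (S922, F1101). Machine vertices: (50.004,68.319) → (46.538,54.320) → (280.581,138.443) → (82.862,47.919) → (263.227,139.239). Open path.

; LightBurn 1.7.01
; GRBL device profile, absolute coords
G21
G90
G00 X30.239 Y24.164
M4 S922
G1 X73.248 Y72.234 F1101
G1 X142.730 Y5.524 F1101
G1 X186.854 Y140.793 F1101
G1 X62.123 Y103.895 F1101
G1 X107.480 Y6.707 F1101
G1 X30.239 Y24.164 F1101
M5
G00 X143.932 Y151.427
M4 S398
G1 X159.386 Y131.745 F2994
G1 X183.206 Y96.190 F2994
G1 X191.142 Y88.320 F2994
M5
G00 X155.295 Y92.178
M4 S922
G1 X216.928 Y92.178 F1101
G1 X216.928 Y73.806 F1101
G1 X155.295 Y73.806 F1101
G1 X155.295 Y92.178 F1101
M5
G00 X128.565 Y78.821
M4 S398
G1 X136.152 Y27.108 F2994
G1 X84.439 Y19.521 F2994
G1 X76.852 Y71.234 F2994
G1 X128.565 Y78.821 F2994
M5
G00 X50.004 Y68.319
M4 S922
G1 X46.538 Y54.320 F1101
G1 X280.581 Y138.443 F1101
G1 X82.862 Y47.919 F1101
G1 X263.227 Y139.239 F1101
M5
G00 X0.000 Y0.000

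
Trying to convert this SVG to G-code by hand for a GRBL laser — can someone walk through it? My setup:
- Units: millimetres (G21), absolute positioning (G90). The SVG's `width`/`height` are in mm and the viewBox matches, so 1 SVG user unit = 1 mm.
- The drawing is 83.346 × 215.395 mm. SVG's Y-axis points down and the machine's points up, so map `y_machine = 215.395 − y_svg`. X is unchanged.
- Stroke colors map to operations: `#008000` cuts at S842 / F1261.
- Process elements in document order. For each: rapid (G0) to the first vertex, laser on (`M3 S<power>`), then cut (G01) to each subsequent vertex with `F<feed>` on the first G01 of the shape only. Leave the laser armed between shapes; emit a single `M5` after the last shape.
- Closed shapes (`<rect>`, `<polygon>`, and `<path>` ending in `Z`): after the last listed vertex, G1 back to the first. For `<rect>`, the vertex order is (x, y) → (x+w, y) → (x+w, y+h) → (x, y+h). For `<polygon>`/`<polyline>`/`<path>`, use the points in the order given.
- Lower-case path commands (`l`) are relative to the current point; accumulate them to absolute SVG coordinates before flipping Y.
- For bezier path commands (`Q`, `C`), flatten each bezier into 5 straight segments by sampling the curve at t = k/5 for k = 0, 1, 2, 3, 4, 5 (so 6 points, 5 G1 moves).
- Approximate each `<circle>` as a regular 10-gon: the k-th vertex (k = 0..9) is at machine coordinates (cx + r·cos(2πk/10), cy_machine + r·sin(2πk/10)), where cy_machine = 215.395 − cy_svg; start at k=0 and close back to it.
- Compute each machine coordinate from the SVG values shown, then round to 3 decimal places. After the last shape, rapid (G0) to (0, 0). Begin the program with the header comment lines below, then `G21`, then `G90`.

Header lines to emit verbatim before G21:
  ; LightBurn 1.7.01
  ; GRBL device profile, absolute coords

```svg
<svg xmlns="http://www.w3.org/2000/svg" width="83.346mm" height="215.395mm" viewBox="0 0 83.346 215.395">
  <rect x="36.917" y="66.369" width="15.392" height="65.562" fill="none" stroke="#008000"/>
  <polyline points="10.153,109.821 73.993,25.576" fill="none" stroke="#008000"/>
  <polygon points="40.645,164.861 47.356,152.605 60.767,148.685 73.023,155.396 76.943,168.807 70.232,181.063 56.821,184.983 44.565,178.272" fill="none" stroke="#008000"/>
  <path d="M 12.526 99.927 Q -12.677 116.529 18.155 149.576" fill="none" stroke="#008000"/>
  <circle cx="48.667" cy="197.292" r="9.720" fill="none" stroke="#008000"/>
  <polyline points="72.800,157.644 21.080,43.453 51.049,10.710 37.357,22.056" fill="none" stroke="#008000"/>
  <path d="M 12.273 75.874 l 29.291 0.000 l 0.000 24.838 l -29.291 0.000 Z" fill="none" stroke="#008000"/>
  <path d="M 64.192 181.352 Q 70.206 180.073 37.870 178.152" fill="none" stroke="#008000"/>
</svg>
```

; LightBurn 1.7.01
; GRBL device profile, absolute coords
G21
G90
G0 X36.917 Y149.026
M3 S842
G01 X52.309 Y149.026 F1261
G01 X52.309 Y83.464
G01 X36.917 Y83.464
G01 X36.917 Y149.026
G0 X10.153 Y105.574
M3 S842
G01 X73.993 Y189.819 F1261
G0 X40.645 Y50.534
M3 S842
G01 X47.356 Y62.790 F1261
G01 X60.767 Y66.710
G01 X73.023 Y59.999
G01 X76.943 Y46.588
G01 X70.232 Y34.332
G01 X56.821 Y30.412
G01 X44.565 Y37.123
G01 X40.645 Y50.534
G0 X12.526 Y115.468
M3 S842
G01 X4.686 Y108.169 F1261
G01 X1.329 Y99.555
G01 X2.455 Y89.625
G01 X8.064 Y78.380
G01 X18.155 Y65.819
G0 X58.387 Y18.103
M3 S842
G01 X56.531 Y23.816 F1261
G01 X51.671 Y27.347
G01 X45.663 Y27.347
G01 X40.803 Y23.816
G01 X38.947 Y18.103
G01 X40.803 Y12.390
G01 X45.663 Y8.859
G01 X51.671 Y8.859
G01 X56.531 Y12.390
G01 X58.387 Y18.103
G0 X72.800 Y57.751
M3 S842
G01 X21.080 Y171.942 F1261
G01 X51.049 Y204.685
G01 X37.357 Y193.339
G0 X12.273 Y139.521
M3 S842
G01 X41.564 Y139.521 F1261
G01 X41.564 Y114.683
G01 X12.273 Y114.683
G01 X12.273 Y139.521
G0 X64.192 Y34.043
M3 S842
G01 X65.064 Y34.580 F1261
G01 X62.867 Y35.169
G01 X57.603 Y35.809
G01 X49.270 Y36.500
G01 X37.870 Y37.243
M5
G0 X0.000 Y0.000

viewBox `0 0 83.346 215.395` with mm width/height → 1 unit = 1 mm. Flip: y_m = 215.395 − y_svg.

**Shape 1** — `<rect>` rectangle, stroke `#008000` → cut (S842, F1261). Machine vertices: (36.917,149.026) → (52.309,149.026) → (52.309,83.464) → (36.917,83.464) → (36.917,149.026). Closed: final G1 returns to the first vertex.

**Shape 2** — `<polyline>` line segment, stroke `#008000` → cut (S842, F1261). Machine vertices: (10.153,105.574) → (73.993,189.819). Open path.

**Shape 3** — `<polygon>` regular polygon, stroke `#008000` → cut (S842, F1261). Machine vertices: (40.645,50.534) → (47.356,62.790) → (60.767,66.710) → (73.023,59.999) → (76.943,46.588) → (70.232,34.332) → (56.821,30.412) → (44.565,37.123) → (40.645,50.534). Closed: final G1 returns to the first vertex.

**Shape 4** — `<path>` quadratic bezier, stroke `#008000` → cut (S842, F1261). Control points (SVG): P0=(12.526,99.927), P1=(-12.677,116.529), P2=(18.155,149.576); sampled at t=k/5. Machine vertices: (12.526,115.468) → (4.686,108.169) → (1.329,99.555) → (2.455,89.625) → (8.064,78.380) → (18.155,65.819). Open path.

**Shape 5** — `<circle>` circle, stroke `#008000` → cut (S842, F1261). Machine vertices: (58.387,18.103) → (56.531,23.816) → (51.671,27.347) → (45.663,27.347) → (40.803,23.816) → (38.947,18.103) → (40.803,12.390) → (45.663,8.859) → (51.671,8.859) → (56.531,12.390) → (58.387,18.103). Closed: final G1 returns to the first vertex.

**Shape 6** — `<polyline>` open polyline, stroke `#008000` → cut (S842, F1261). Machine vertices: (72.800,57.751) → (21.080,171.942) → (51.049,204.685) → (37.357,193.339). Open path.

**Shape 7** — `<path>` rectangle, stroke `#008000` → cut (S842, F1261). Machine vertices: (12.273,139.521) → (41.564,139.521) → (41.564,114.683) → (12.273,114.683) → (12.273,139.521). Closed: final G1 returns to the first vertex.

**Shape 8** — `<path>` quadratic bezier, stroke `#008000` → cut (S842, F1261). Control points (SVG): P0=(64.192,181.352), P1=(70.206,180.073), P2=(37.870,178.152); sampled at t=k/5. Machine vertices: (64.192,34.043) → (65.064,34.580) → (62.867,35.169) → (57.603,35.809) → (49.270,36.500) → (37.870,37.243). Open path.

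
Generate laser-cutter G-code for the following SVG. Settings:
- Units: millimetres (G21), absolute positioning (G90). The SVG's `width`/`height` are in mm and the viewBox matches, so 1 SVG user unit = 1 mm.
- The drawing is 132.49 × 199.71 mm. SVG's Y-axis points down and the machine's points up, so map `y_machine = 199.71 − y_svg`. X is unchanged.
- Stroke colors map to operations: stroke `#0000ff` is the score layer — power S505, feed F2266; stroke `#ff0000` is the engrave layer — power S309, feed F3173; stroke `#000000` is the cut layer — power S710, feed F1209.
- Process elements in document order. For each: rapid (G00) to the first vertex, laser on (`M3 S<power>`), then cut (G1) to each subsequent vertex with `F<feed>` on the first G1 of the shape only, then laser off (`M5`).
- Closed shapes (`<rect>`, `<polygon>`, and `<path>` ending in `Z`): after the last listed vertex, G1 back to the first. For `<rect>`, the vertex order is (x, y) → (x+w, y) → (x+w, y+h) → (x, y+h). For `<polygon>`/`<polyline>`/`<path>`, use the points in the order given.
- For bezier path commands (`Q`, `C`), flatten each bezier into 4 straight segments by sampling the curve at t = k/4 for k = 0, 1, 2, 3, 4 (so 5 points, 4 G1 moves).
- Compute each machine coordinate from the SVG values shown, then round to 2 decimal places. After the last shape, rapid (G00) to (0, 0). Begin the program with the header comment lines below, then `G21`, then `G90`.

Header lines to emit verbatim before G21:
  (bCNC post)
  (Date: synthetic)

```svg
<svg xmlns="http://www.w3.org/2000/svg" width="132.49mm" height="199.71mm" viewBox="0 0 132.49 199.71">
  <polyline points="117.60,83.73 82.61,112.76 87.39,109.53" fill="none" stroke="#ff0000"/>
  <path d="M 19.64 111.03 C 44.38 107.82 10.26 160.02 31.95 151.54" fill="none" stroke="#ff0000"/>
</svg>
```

(bCNC post)
(Date: synthetic)
G21
G90
G00 X117.60 Y115.98
M3 S309
G1 X82.61 Y86.95 F3173
G1 X87.39 Y90.18
M5
G00 X19.64 Y88.68
M3 S309
G1 X28.95 Y82.51 F3173
G1 X26.94 Y66.45
G1 X24.36 Y51.37
G1 X31.95 Y48.17
M5
G00 X0.00 Y0.00

1 u = 1 mm; y_m = 199.71 − y.

[1] `<polyline>` open polyline, #ff0000→engrave S309 F3173: (117.60,115.98) → (82.61,86.95) → (87.39,90.18)

[2] `<path>` cubic bezier, #ff0000→engrave S309 F3173: (19.64,88.68) → (28.95,82.51) → (26.94,66.45) → (24.36,51.37) → (31.95,48.17)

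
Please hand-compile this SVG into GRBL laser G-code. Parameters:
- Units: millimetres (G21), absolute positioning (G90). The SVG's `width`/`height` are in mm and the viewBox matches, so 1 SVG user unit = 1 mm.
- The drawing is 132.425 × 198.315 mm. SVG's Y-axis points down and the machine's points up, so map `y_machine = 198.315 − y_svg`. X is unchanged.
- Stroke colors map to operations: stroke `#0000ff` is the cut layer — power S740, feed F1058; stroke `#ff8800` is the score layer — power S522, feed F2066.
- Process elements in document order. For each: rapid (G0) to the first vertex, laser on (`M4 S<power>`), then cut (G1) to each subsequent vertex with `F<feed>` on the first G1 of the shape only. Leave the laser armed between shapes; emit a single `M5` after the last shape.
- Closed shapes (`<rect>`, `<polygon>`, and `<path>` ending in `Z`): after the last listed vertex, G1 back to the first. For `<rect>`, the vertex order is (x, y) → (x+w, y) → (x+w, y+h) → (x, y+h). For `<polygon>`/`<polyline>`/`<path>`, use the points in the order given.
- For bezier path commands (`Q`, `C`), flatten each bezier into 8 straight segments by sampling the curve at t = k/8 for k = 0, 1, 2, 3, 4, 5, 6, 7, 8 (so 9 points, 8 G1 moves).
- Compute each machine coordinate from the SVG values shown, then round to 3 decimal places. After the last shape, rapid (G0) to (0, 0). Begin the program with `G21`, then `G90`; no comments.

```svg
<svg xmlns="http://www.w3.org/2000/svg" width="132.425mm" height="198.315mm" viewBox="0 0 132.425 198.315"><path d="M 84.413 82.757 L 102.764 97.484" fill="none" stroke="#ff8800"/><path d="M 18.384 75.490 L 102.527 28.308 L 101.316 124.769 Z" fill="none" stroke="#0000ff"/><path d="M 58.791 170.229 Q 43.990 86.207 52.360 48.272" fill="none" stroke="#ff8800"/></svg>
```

G21
G90
G0 X84.413 Y115.558
M4 S522
G1 X102.764 Y100.831 F2066
G0 X18.384 Y122.825
M4 S740
G1 X102.527 Y170.007 F1058
G1 X101.316 Y73.546
G1 X18.384 Y122.825
G0 X58.791 Y28.086
M4 S522
G1 X55.453 Y48.371 F2066
G1 X52.839 Y67.217
G1 X50.949 Y84.622
G1 X49.783 Y100.586
G1 X49.341 Y115.111
G1 X49.623 Y128.195
G1 X50.630 Y139.839
G1 X52.360 Y150.043
M5
G0 X0.000 Y0.000

viewBox `0 0 132.425 198.315` with mm width/height → 1 unit = 1 mm. Flip: y_m = 198.315 − y_svg.

**Shape 1** — `<path>` line segment, stroke `#ff8800` → score (S522, F2066). Machine vertices: (84.413,115.558) → (102.764,100.831). Open path.

**Shape 2** — `<path>` regular polygon, stroke `#0000ff` → cut (S740, F1058). Machine vertices: (18.384,122.825) → (102.527,170.007) → (101.316,73.546) → (18.384,122.825). Closed: final G1 returns to the first vertex.

**Shape 3** — `<path>` quadratic bezier, stroke `#ff8800` → score (S522, F2066). Control points (SVG): P0=(58.791,170.229), P1=(43.990,86.207), P2=(52.360,48.272); sampled at t=k/8. Machine vertices: (58.791,28.086) → (55.453,48.371) → (52.839,67.217) → (50.949,84.622) → (49.783,100.586) → (49.341,115.111) → (49.623,128.195) → (50.630,139.839) → (52.360,150.043). Open path.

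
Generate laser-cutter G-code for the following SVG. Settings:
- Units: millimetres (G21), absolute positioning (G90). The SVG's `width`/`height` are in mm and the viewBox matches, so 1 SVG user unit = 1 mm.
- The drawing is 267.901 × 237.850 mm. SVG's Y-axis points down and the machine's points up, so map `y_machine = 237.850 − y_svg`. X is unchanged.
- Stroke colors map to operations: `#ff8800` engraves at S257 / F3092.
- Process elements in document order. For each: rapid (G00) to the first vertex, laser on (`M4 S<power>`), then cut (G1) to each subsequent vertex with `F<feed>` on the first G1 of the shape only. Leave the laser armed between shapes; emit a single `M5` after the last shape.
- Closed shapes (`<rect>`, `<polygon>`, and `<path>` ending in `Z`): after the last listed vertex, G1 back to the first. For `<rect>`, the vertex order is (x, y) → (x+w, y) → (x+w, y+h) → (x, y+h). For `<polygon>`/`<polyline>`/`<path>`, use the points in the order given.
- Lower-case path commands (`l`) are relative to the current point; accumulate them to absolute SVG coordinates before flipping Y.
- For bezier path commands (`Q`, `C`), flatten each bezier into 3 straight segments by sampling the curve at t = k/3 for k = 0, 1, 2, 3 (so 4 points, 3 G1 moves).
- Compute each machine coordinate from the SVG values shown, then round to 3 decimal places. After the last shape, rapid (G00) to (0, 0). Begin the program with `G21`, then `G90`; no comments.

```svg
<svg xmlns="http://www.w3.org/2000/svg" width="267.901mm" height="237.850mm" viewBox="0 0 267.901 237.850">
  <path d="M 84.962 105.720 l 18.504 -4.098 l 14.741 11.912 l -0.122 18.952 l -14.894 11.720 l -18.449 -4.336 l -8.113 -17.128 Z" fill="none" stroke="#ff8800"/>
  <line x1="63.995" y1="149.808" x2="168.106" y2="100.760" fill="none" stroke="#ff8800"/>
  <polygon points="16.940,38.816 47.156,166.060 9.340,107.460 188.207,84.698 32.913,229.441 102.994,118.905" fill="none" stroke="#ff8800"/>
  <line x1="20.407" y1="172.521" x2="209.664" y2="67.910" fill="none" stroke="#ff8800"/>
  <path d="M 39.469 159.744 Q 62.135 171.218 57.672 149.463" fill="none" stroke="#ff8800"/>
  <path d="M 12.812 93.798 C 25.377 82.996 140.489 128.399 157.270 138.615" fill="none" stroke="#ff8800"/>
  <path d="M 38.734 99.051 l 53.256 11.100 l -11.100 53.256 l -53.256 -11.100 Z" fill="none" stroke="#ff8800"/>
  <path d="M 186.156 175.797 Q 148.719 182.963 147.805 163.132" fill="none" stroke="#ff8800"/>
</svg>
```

G21
G90
G00 X84.962 Y132.130
M4 S257
G1 X103.466 Y136.228 F3092
G1 X118.207 Y124.316
G1 X118.085 Y105.364
G1 X103.191 Y93.644
G1 X84.742 Y97.980
G1 X76.629 Y115.108
G1 X84.962 Y132.130
G00 X63.995 Y88.042
M4 S257
G1 X168.106 Y137.090 F3092
G00 X16.940 Y199.034
M4 S257
G1 X47.156 Y71.790 F3092
G1 X9.340 Y130.390
G1 X188.207 Y153.152
G1 X32.913 Y8.409
G1 X102.994 Y118.945
G1 X16.940 Y199.034
G00 X20.407 Y65.329
M4 S257
G1 X209.664 Y169.940 F3092
G00 X39.469 Y78.106
M4 S257
G1 X51.565 Y74.149 F3092
G1 X57.633 Y77.576
G1 X57.672 Y88.387
G00 X12.812 Y144.052
M4 S257
G1 X52.119 Y139.504 F3092
G1 X115.152 Y117.795
G1 X157.270 Y99.235
G00 X38.734 Y138.799
M4 S257
G1 X91.990 Y127.699 F3092
G1 X80.890 Y74.443
G1 X27.634 Y85.543
G1 X38.734 Y138.799
G00 X186.156 Y62.053
M4 S257
G1 X165.256 Y60.275 F3092
G1 X152.472 Y64.497
G1 X147.805 Y74.718
M5
G00 X0.000 Y0.000

Since the viewBox matches the mm dimensions, user units are millimetres directly. The only transform is the Y-flip y_m = 237.850 − y_svg.

Shape 1 is a regular polygon drawn with `<path>`. Its stroke #ff8800 means engrave at S257, F3092. After flipping Y the toolpath is (84.962,132.130) → (103.466,136.228) → (118.207,124.316) → (118.085,105.364) → (103.191,93.644) → (84.742,97.980) → (76.629,115.108) → (84.962,132.130), returning to the start.

Shape 2 is a line segment drawn with `<line>`. Its stroke #ff8800 means engrave at S257, F3092. After flipping Y the toolpath is (63.995,88.042) → (168.106,137.090).

Shape 3 is a closed polygon drawn with `<polygon>`. Its stroke #ff8800 means engrave at S257, F3092. After flipping Y the toolpath is (16.940,199.034) → (47.156,71.790) → (9.340,130.390) → (188.207,153.152) → (32.913,8.409) → (102.994,118.945) → (16.940,199.034), returning to the start.

Shape 4 is a line segment drawn with `<line>`. Its stroke #ff8800 means engrave at S257, F3092. After flipping Y the toolpath is (20.407,65.329) → (209.664,169.940).

Shape 5 is a quadratic bezier drawn with `<path>`. Its stroke #ff8800 means engrave at S257, F3092. After flipping Y the toolpath is (39.469,78.106) → (51.565,74.149) → (57.633,77.576) → (57.672,88.387).

Shape 6 is a cubic bezier drawn with `<path>`. Its stroke #ff8800 means engrave at S257, F3092. After flipping Y the toolpath is (12.812,144.052) → (52.119,139.504) → (115.152,117.795) → (157.270,99.235).

Shape 7 is a regular polygon drawn with `<path>`. Its stroke #ff8800 means engrave at S257, F3092. After flipping Y the toolpath is (38.734,138.799) → (91.990,127.699) → (80.890,74.443) → (27.634,85.543) → (38.734,138.799), returning to the start.

Shape 8 is a quadratic bezier drawn with `<path>`. Its stroke #ff8800 means engrave at S257, F3092. After flipping Y the toolpath is (186.156,62.053) → (165.256,60.275) → (152.472,64.497) → (147.805,74.718).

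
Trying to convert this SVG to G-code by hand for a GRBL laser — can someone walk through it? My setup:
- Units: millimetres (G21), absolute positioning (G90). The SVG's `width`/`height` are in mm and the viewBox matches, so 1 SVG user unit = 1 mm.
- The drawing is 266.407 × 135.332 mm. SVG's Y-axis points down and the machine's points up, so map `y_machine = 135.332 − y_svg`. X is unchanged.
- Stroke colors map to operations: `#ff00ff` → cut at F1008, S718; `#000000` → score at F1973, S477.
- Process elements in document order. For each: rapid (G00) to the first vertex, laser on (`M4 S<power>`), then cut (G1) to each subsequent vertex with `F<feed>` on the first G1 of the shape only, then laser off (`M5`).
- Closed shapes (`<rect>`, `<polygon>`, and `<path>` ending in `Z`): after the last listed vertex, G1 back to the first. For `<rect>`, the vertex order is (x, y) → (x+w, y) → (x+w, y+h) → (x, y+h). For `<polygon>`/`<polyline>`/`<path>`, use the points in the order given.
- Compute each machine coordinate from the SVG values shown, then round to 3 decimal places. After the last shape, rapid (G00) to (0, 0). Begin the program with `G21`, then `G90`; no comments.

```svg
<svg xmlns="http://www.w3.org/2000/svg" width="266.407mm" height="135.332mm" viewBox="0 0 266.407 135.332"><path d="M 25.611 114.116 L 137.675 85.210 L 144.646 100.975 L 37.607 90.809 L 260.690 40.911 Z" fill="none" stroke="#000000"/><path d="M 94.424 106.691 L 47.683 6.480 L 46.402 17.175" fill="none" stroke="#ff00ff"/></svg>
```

Since the viewBox matches the mm dimensions, user units are millimetres directly. The only transform is the Y-flip y_m = 135.332 − y_svg.

Shape 1 is a closed polygon drawn with `<path>`. Its stroke #000000 means score at S477, F1973. After flipping Y the toolpath is (25.611,21.216) → (137.675,50.122) → (144.646,34.357) → (37.607,44.523) → (260.690,94.421) → (25.611,21.216), returning to the start.

Shape 2 is a open polyline drawn with `<path>`. Its stroke #ff00ff means cut at S718, F1008. After flipping Y the toolpath is (94.424,28.641) → (47.683,128.852) → (46.402,118.157).

G21
G90
G00 X25.611 Y21.216
M4 S477
G1 X137.675 Y50.122 F1973
G1 X144.646 Y34.357
G1 X37.607 Y44.523
G1 X260.690 Y94.421
G1 X25.611 Y21.216
M5
G00 X94.424 Y28.641
M4 S718
G1 X47.683 Y128.852 F1008
G1 X46.402 Y118.157
M5
G00 X0.000 Y0.000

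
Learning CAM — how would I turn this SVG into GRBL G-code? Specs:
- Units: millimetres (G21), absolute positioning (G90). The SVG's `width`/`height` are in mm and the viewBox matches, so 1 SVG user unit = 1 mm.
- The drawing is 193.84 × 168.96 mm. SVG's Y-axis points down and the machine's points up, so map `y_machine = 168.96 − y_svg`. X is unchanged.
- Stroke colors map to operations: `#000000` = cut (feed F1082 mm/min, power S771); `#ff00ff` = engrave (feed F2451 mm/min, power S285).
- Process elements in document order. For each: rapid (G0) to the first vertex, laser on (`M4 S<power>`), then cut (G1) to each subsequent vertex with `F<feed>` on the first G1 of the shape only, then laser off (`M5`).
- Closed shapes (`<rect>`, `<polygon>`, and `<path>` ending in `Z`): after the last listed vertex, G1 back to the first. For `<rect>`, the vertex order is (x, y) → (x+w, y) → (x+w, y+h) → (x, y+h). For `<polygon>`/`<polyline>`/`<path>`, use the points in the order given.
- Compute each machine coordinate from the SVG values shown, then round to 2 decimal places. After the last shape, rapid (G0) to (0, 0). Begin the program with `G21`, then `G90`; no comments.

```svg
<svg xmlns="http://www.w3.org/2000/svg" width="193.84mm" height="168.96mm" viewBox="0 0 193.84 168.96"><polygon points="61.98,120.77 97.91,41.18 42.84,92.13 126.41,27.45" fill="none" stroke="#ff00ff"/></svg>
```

G21
G90
G0 X61.98 Y48.19
M4 S285
G1 X97.91 Y127.78 F2451
G1 X42.84 Y76.83
G1 X126.41 Y141.51
G1 X61.98 Y48.19
M5
G0 X0.00 Y0.00

Since the viewBox matches the mm dimensions, user units are millimetres directly. The only transform is the Y-flip y_m = 168.96 − y_svg.

Shape 1 is a closed polygon drawn with `<polygon>`. Its stroke #ff00ff means engrave at S285, F2451. After flipping Y the toolpath is (61.98,48.19) → (97.91,127.78) → (42.84,76.83) → (126.41,141.51) → (61.98,48.19), returning to the start.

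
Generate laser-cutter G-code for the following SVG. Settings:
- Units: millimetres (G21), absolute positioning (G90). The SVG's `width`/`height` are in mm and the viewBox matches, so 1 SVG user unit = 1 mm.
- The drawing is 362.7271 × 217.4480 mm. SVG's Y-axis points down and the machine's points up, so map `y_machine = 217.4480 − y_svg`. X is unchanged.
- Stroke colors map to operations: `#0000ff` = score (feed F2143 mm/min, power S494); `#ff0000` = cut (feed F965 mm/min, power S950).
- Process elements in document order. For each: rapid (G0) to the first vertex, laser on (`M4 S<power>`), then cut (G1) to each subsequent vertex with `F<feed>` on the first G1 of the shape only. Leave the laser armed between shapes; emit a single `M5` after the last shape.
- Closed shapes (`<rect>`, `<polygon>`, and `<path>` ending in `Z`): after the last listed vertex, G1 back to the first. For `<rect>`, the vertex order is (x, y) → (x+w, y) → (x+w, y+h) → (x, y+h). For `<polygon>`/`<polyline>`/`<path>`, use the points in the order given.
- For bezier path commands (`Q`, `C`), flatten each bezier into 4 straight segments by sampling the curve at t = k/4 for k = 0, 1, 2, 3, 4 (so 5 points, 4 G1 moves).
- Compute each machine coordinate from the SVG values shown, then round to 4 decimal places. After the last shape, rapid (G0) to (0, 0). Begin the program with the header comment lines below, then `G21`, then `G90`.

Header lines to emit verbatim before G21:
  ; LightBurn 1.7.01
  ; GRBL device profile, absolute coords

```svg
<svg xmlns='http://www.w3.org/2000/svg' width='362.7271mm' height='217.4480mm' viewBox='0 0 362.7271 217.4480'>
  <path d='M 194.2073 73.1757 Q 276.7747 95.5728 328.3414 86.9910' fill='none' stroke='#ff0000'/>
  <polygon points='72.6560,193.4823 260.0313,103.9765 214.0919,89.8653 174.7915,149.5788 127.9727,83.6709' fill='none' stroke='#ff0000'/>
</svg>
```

; LightBurn 1.7.01
; GRBL device profile, absolute coords
G21
G90
G0 X194.2073 Y144.2723
M4 S950
G1 X233.5535 Y135.0099 F965
G1 X269.0245 Y129.6199
G1 X300.6205 Y128.1023
G1 X328.3414 Y130.4570
G0 X72.6560 Y23.9657
M4 S950
G1 X260.0313 Y113.4715 F965
G1 X214.0919 Y127.5827
G1 X174.7915 Y67.8692
G1 X127.9727 Y133.7771
G1 X72.6560 Y23.9657
M5
G0 X0.0000 Y0.0000

viewBox `0 0 362.7271 217.4480` with mm width/height → 1 unit = 1 mm. Flip: y_m = 217.4480 − y_svg.

**Shape 1** — `<path>` quadratic bezier, stroke `#ff0000` → cut (S950, F965). Control points (SVG): P0=(194.2073,73.1757), P1=(276.7747,95.5728), P2=(328.3414,86.9910); sampled at t=k/4. Machine vertices: (194.2073,144.2723) → (233.5535,135.0099) → (269.0245,129.6199) → (300.6205,128.1023) → (328.3414,130.4570). Open path.

**Shape 2** — `<polygon>` closed polygon, stroke `#ff0000` → cut (S950, F965). Machine vertices: (72.6560,23.9657) → (260.0313,113.4715) → (214.0919,127.5827) → (174.7915,67.8692) → (127.9727,133.7771) → (72.6560,23.9657). Closed: final G1 returns to the first vertex.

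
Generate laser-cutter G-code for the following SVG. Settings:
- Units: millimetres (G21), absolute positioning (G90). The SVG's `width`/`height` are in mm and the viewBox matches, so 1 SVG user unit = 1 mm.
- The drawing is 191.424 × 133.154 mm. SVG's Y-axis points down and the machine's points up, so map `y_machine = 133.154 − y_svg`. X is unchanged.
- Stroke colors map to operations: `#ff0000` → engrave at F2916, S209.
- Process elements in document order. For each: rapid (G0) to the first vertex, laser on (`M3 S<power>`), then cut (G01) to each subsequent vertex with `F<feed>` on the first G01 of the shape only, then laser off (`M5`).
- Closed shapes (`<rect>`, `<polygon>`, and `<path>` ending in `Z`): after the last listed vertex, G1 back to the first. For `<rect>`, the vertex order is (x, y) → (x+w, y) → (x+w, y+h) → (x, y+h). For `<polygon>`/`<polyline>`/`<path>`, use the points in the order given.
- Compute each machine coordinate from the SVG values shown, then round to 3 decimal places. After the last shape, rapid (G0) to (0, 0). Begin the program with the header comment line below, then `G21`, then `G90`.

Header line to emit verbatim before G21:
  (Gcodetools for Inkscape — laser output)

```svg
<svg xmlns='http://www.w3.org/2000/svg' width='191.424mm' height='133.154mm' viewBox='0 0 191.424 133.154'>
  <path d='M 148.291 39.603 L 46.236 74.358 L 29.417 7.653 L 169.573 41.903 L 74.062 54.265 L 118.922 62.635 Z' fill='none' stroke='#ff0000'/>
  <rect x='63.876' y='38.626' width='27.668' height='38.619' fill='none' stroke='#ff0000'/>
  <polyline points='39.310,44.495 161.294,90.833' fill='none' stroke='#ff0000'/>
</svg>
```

Since the viewBox matches the mm dimensions, user units are millimetres directly. The only transform is the Y-flip y_m = 133.154 − y_svg.

Shape 1 is a closed polygon drawn with `<path>`. Its stroke #ff0000 means engrave at S209, F2916. After flipping Y the toolpath is (148.291,93.551) → (46.236,58.796) → (29.417,125.501) → (169.573,91.251) → (74.062,78.889) → (118.922,70.519) → (148.291,93.551), returning to the start.

Shape 2 is a rectangle drawn with `<rect>`. Its stroke #ff0000 means engrave at S209, F2916. After flipping Y the toolpath is (63.876,94.528) → (91.544,94.528) → (91.544,55.909) → (63.876,55.909) → (63.876,94.528), returning to the start.

Shape 3 is a line segment drawn with `<polyline>`. Its stroke #ff0000 means engrave at S209, F2916. After flipping Y the toolpath is (39.310,88.659) → (161.294,42.321).

(Gcodetools for Inkscape — laser output)
G21
G90
G0 X148.291 Y93.551
M3 S209
G01 X46.236 Y58.796 F2916
G01 X29.417 Y125.501
G01 X169.573 Y91.251
G01 X74.062 Y78.889
G01 X118.922 Y70.519
G01 X148.291 Y93.551
M5
G0 X63.876 Y94.528
M3 S209
G01 X91.544 Y94.528 F2916
G01 X91.544 Y55.909
G01 X63.876 Y55.909
G01 X63.876 Y94.528
M5
G0 X39.310 Y88.659
M3 S209
G01 X161.294 Y42.321 F2916
M5
G0 X0.000 Y0.000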